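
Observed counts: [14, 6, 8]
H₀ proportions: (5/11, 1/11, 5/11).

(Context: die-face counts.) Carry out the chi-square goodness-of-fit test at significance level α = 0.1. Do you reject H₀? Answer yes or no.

reject H₀: yes

n = 28; E_i = n·p_i = [12.73, 2.55, 12.73]
χ² = (14−12.73)²/12.73 + (6−2.55)²/2.55 + (8−12.73)²/12.73 = 6.5714
df = 2
p-value (upper-tail) = 0.03741
At α=0.1: p < α → reject H₀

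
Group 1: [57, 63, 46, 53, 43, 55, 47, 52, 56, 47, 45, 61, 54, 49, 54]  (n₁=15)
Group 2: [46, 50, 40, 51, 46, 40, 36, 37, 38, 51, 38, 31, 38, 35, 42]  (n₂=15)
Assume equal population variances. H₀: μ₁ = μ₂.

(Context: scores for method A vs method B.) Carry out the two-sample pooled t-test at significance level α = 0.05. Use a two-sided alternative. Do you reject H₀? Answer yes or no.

x̄₁=52.133, s₁=5.890, n₁=15
x̄₂=41.267, s₂=6.193, n₂=15
s_p² = [14·5.890² + 14·6.193²]/28 = 36.5238
SE = √(s_p²·(1/15+1/15)) = 2.2068
t = (52.133−41.267)/2.2068 = 4.9242
df = 28
p-value (two-sided) = 0.00003
At α=0.05: p < α → reject H₀

reject H₀: yes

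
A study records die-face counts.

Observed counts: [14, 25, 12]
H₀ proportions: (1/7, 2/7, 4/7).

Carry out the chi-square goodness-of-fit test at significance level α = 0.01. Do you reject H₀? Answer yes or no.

n = 51; E_i = n·p_i = [7.29, 14.57, 29.14]
χ² = (14−7.29)²/7.29 + (25−14.57)²/14.57 + (12−29.14)²/29.14 = 23.7353
df = 2
p-value (upper-tail) = 0.00001
At α=0.01: p < α → reject H₀

reject H₀: yes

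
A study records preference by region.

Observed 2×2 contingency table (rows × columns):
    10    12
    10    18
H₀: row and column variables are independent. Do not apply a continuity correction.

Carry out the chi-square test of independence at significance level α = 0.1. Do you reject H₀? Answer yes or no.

reject H₀: no

Row totals [22, 28], col totals [20, 30], n=50
χ² = (10−8.80)²/8.80 + (12−13.20)²/13.20 + (10−11.20)²/11.20 + (18−16.80)²/16.80 = 0.4870
df = 1
p-value (upper-tail) = 0.48526
At α=0.1: p ≥ α → fail to reject H₀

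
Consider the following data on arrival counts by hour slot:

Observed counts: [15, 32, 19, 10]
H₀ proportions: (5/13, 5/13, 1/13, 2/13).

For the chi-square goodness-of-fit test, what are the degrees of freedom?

degrees of freedom = 3

df = k − 1 = 4 − 1 = 3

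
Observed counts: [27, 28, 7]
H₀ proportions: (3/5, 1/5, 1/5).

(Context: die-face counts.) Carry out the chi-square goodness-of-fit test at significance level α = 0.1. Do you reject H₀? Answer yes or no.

n = 62; E_i = n·p_i = [37.20, 12.40, 12.40]
χ² = (27−37.20)²/37.20 + (28−12.40)²/12.40 + (7−12.40)²/12.40 = 24.7742
df = 2
p-value (upper-tail) = 0.00000
At α=0.1: p < α → reject H₀

reject H₀: yes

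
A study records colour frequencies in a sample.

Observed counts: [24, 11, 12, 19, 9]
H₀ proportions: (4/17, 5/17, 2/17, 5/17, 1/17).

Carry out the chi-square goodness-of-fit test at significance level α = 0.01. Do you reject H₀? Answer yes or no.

reject H₀: yes

n = 75; E_i = n·p_i = [17.65, 22.06, 8.82, 22.06, 4.41]
χ² = (24−17.65)²/17.65 + (11−22.06)²/22.06 + (12−8.82)²/8.82 + (19−22.06)²/22.06 + (9−4.41)²/4.41 = 14.1707
df = 4
p-value (upper-tail) = 0.00677
At α=0.01: p < α → reject H₀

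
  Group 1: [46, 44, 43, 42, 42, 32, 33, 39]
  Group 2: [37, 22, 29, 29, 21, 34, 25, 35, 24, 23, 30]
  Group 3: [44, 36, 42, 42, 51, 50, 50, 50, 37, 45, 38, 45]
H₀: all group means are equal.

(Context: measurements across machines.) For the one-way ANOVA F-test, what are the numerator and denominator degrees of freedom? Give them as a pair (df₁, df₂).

degrees of freedom = [2, 28]

k = 3 groups, N = 31 total
df = (k−1, N−k) = (3−1, 31−3) = (2, 28)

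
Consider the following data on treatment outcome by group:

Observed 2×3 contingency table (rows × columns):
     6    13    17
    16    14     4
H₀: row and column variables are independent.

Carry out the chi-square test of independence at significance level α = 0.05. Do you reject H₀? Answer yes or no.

Row totals [36, 34], col totals [22, 27, 21], n=70
χ² = (6−11.31)²/11.31 + (13−13.89)²/13.89 + (17−10.80)²/10.80 + (16−10.69)²/10.69 + (14−13.11)²/13.11 + (4−10.20)²/10.20 = 12.5832
df = 2
p-value (upper-tail) = 0.00185
At α=0.05: p < α → reject H₀

reject H₀: yes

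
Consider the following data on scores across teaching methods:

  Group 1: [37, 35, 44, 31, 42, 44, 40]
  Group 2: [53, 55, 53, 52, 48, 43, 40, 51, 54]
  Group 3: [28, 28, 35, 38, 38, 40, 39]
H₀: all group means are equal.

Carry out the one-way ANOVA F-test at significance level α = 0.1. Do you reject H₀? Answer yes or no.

reject H₀: yes

Group means [39.00, 49.89, 35.14], grand mean 42.087
SSB = Σnᵢ(x̄ᵢ−x̄)² = 952.080; SSW = ΣΣ(x−x̄ᵢ)² = 517.746
MSB = 952.080/2 = 476.0400; MSW = 517.746/20 = 25.8873
F = MSB/MSW = 18.3889
df = (2, 20)
p-value (upper-tail) = 0.00003
At α=0.1: p < α → reject H₀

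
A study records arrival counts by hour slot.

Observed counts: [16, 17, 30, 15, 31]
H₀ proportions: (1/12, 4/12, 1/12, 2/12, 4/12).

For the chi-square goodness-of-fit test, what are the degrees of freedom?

df = k − 1 = 5 − 1 = 4

degrees of freedom = 4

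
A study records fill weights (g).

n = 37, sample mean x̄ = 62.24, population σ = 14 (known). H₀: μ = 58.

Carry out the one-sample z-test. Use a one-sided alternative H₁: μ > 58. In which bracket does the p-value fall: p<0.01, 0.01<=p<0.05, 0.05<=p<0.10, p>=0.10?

p-value bracket: 0.01<=p<0.05

SE = σ/√n = 14/√37 = 2.3016
z = (x̄−μ₀)/SE = (62.24−58)/2.3016 = 1.8422
p-value (one-sided, H₁ greater) = 0.03272
→ bracket: 0.01<=p<0.05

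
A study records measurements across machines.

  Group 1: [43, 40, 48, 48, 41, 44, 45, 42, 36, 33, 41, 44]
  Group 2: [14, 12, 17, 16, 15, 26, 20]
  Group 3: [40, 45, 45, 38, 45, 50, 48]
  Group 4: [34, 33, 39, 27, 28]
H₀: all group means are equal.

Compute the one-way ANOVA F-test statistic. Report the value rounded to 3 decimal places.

Group means [42.08, 17.14, 44.43, 32.20], grand mean 35.387
SSB = Σnᵢ(x̄ᵢ−x̄)² = 3491.067; SSW = ΣΣ(x−x̄ᵢ)² = 542.288
MSB = 3491.067/3 = 1163.6889; MSW = 542.288/27 = 20.0847
F = MSB/MSW = 57.9389
df = (3, 27)

test statistic = 57.939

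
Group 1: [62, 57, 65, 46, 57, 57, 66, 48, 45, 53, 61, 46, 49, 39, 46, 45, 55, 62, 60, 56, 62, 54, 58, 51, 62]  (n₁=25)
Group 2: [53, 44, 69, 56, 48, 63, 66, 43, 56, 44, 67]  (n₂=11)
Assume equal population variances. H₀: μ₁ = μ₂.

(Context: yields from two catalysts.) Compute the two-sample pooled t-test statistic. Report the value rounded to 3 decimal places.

test statistic = -0.299

x̄₁=54.480, s₁=7.355, n₁=25
x̄₂=55.364, s₂=9.821, n₂=11
s_p² = [24·7.355² + 10·9.821²]/34 = 66.5525
SE = √(s_p²·(1/25+1/11)) = 2.9517
t = (54.480−55.364)/2.9517 = -0.2994
df = 34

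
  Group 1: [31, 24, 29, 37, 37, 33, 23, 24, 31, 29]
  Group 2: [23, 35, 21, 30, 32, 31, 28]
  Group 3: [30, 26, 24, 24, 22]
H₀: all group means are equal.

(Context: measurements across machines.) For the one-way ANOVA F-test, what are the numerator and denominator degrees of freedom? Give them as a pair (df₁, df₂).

degrees of freedom = [2, 19]

k = 3 groups, N = 22 total
df = (k−1, N−k) = (3−1, 22−3) = (2, 19)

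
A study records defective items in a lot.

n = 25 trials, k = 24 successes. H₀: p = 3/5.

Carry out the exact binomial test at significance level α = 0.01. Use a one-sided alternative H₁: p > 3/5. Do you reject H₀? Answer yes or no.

Exact binomial: n=25, k=24, p₀=3/5=0.6000
P(X≥24) from Σ C(n,i)·p₀^i·(1−p₀)^(n−i)
p-value (one-sided, H₁ greater) = 0.00005
At α=0.01: p < α → reject H₀

reject H₀: yes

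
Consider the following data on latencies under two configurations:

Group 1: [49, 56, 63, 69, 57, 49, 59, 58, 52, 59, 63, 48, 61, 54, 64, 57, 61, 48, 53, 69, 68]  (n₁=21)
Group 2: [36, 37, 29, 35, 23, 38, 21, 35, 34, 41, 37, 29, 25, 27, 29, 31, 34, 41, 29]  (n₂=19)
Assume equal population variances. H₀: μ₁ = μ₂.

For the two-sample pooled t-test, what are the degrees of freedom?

degrees of freedom = 38

df = n₁ + n₂ − 2 = 21 + 19 − 2 = 38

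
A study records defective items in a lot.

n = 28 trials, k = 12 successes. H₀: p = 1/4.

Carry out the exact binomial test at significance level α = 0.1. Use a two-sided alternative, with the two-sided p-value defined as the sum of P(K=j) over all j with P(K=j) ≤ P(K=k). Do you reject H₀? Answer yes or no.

Exact binomial: n=28, k=12, p₀=1/4=0.2500
P(X=j) = C(n,j)·p₀^j·(1−p₀)^(n−j); p = Σ P(X=j) over j with P(X=j) ≤ P(X=12)
p-value (two-sided) = 0.04603
At α=0.1: p < α → reject H₀

reject H₀: yes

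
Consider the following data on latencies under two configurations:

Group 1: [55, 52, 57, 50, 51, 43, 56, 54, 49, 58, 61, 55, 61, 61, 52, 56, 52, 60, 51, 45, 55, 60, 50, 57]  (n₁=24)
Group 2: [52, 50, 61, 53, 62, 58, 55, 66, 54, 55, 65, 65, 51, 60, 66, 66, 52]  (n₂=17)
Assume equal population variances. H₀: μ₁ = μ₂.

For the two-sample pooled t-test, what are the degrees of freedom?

df = n₁ + n₂ − 2 = 24 + 17 − 2 = 39

degrees of freedom = 39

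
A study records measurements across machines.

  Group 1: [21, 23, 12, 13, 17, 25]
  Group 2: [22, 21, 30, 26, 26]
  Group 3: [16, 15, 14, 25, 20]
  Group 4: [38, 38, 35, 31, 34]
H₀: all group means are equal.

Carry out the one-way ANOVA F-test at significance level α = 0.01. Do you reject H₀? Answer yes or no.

reject H₀: yes

Group means [18.50, 25.00, 18.00, 35.20], grand mean 23.905
SSB = Σnᵢ(x̄ᵢ−x̄)² = 993.510; SSW = ΣΣ(x−x̄ᵢ)² = 312.300
MSB = 993.510/3 = 331.1698; MSW = 312.300/17 = 18.3706
F = MSB/MSW = 18.0272
df = (3, 17)
p-value (upper-tail) = 0.00002
At α=0.01: p < α → reject H₀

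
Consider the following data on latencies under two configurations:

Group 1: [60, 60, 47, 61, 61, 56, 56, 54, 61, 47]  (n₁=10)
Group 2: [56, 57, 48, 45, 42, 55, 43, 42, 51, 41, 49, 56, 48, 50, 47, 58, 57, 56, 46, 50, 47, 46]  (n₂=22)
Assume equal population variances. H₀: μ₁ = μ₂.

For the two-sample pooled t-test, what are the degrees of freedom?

df = n₁ + n₂ − 2 = 10 + 22 − 2 = 30

degrees of freedom = 30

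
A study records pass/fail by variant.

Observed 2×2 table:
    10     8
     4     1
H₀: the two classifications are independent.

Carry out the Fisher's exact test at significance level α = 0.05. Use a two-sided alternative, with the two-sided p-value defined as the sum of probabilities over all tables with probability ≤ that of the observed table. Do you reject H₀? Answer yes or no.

Margins: r₁=18, r₂=5, c₁=14, c₂=9, n=23
p_obs = C(18,10)·C(5,4)/C(23,14); sum pmf over tables with pmf ≤ p_obs
p-value (two-sided) = 0.61057
At α=0.05: p ≥ α → fail to reject H₀

reject H₀: no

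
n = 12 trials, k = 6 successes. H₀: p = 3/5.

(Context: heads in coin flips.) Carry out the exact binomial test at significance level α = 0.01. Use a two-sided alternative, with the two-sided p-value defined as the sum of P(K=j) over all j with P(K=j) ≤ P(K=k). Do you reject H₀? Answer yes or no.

reject H₀: no

Exact binomial: n=12, k=6, p₀=3/5=0.6000
P(X=j) = C(n,j)·p₀^j·(1−p₀)^(n−j); p = Σ P(X=j) over j with P(X=j) ≤ P(X=6)
p-value (two-sided) = 0.56013
At α=0.01: p ≥ α → fail to reject H₀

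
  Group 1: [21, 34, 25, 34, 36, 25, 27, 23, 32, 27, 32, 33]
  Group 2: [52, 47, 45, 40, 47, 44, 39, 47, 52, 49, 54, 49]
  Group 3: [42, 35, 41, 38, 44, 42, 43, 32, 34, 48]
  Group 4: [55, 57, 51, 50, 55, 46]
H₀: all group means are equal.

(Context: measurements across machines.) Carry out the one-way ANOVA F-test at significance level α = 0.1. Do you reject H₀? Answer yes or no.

reject H₀: yes

Group means [29.08, 47.08, 39.90, 52.33], grand mean 40.675
SSB = Σnᵢ(x̄ᵢ−x̄)² = 2926.708; SSW = ΣΣ(x−x̄ᵢ)² = 816.067
MSB = 2926.708/3 = 975.5694; MSW = 816.067/36 = 22.6685
F = MSB/MSW = 43.0363
df = (3, 36)
p-value (upper-tail) = 0.00000
At α=0.1: p < α → reject H₀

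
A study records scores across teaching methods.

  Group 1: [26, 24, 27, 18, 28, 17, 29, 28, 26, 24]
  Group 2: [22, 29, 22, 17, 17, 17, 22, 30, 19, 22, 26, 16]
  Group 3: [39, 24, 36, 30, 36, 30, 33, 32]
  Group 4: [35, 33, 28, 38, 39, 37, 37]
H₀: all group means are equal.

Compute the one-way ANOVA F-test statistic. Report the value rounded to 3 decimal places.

Group means [24.70, 21.58, 32.50, 35.29], grand mean 27.378
SSB = Σnᵢ(x̄ᵢ−x̄)² = 1122.257; SSW = ΣΣ(x−x̄ᵢ)² = 638.445
MSB = 1122.257/3 = 374.0858; MSW = 638.445/33 = 19.3468
F = MSB/MSW = 19.3358
df = (3, 33)

test statistic = 19.336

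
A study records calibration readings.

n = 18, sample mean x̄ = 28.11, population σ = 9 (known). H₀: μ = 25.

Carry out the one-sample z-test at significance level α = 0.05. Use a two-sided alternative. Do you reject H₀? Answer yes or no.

SE = σ/√n = 9/√18 = 2.1213
z = (x̄−μ₀)/SE = (28.11−25)/2.1213 = 1.4661
p-value (two-sided) = 0.14263
At α=0.05: p ≥ α → fail to reject H₀

reject H₀: no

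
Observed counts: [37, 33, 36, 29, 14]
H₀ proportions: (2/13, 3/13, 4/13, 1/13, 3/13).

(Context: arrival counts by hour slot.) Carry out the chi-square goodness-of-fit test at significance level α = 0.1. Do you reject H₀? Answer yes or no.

n = 149; E_i = n·p_i = [22.92, 34.38, 45.85, 11.46, 34.38]
χ² = (37−22.92)²/22.92 + (33−34.38)²/34.38 + (36−45.85)²/45.85 + (29−11.46)²/11.46 + (14−34.38)²/34.38 = 49.7371
df = 4
p-value (upper-tail) = 0.00000
At α=0.1: p < α → reject H₀

reject H₀: yes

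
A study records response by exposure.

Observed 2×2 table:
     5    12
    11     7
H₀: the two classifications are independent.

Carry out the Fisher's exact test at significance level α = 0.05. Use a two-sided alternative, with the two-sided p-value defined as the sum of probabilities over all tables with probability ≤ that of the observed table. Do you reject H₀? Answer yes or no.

reject H₀: no

Margins: r₁=17, r₂=18, c₁=16, c₂=19, n=35
p_obs = C(17,5)·C(18,11)/C(35,16); sum pmf over tables with pmf ≤ p_obs
p-value (two-sided) = 0.09222
At α=0.05: p ≥ α → fail to reject H₀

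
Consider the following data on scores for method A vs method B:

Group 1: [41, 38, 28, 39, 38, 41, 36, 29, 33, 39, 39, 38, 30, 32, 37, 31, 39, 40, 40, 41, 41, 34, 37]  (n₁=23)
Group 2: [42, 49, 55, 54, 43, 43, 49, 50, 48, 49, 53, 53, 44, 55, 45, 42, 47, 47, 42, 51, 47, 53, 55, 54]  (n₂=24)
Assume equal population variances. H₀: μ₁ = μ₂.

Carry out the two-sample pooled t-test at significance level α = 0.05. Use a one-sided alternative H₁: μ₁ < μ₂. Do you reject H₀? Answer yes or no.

reject H₀: yes

x̄₁=36.565, s₁=4.143, n₁=23
x̄₂=48.750, s₂=4.580, n₂=24
s_p² = [22·4.143² + 23·4.580²]/45 = 19.1145
SE = √(s_p²·(1/23+1/24)) = 1.2757
t = (36.565−48.750)/1.2757 = -9.5512
df = 45
p-value (one-sided, H₁ less) = 0.00000
At α=0.05: p < α → reject H₀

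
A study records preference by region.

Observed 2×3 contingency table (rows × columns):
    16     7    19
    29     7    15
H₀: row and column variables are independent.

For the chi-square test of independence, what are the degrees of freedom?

degrees of freedom = 2

df = (r−1)(c−1) = (2−1)·(3−1) = 2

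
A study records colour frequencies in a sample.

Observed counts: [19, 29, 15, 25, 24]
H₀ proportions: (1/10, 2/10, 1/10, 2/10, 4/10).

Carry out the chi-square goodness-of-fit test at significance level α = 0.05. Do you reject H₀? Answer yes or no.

reject H₀: yes

n = 112; E_i = n·p_i = [11.20, 22.40, 11.20, 22.40, 44.80]
χ² = (19−11.20)²/11.20 + (29−22.40)²/22.40 + (15−11.20)²/11.20 + (25−22.40)²/22.40 + (24−44.80)²/44.80 = 18.6250
df = 4
p-value (upper-tail) = 0.00093
At α=0.05: p < α → reject H₀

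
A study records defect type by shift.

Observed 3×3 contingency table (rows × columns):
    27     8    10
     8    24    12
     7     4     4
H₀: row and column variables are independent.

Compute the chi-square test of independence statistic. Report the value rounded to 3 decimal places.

test statistic = 19.060

Row totals [45, 44, 15], col totals [42, 36, 26], n=104
χ² = (27−18.17)²/18.17 + (8−15.58)²/15.58 + (10−11.25)²/11.25 + (8−17.77)²/17.77 + (24−15.23)²/15.23 + (12−11.00)²/11.00 + (7−6.06)²/6.06 + (4−5.19)²/5.19 + (4−3.75)²/3.75 = 19.0597
df = 4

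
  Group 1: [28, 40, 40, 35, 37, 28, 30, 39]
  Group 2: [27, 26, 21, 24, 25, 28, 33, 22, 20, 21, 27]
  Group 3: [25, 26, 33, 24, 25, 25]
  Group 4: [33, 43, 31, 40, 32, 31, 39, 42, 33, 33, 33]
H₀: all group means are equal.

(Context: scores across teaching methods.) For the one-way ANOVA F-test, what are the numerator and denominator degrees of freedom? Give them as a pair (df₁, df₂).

degrees of freedom = [3, 32]

k = 4 groups, N = 36 total
df = (k−1, N−k) = (4−1, 36−4) = (3, 32)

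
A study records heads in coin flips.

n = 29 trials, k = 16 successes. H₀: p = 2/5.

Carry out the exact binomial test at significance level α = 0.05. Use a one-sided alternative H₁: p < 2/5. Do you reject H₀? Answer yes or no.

Exact binomial: n=29, k=16, p₀=2/5=0.4000
P(X≤16) from Σ C(n,i)·p₀^i·(1−p₀)^(n−i)
p-value (one-sided, H₁ less) = 0.96712
At α=0.05: p ≥ α → fail to reject H₀

reject H₀: no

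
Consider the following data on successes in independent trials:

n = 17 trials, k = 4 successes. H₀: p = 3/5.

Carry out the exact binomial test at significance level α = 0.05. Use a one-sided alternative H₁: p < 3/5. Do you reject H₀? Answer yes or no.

Exact binomial: n=17, k=4, p₀=3/5=0.6000
P(X≤4) from Σ C(n,i)·p₀^i·(1−p₀)^(n−i)
p-value (one-sided, H₁ less) = 0.00252
At α=0.05: p < α → reject H₀

reject H₀: yes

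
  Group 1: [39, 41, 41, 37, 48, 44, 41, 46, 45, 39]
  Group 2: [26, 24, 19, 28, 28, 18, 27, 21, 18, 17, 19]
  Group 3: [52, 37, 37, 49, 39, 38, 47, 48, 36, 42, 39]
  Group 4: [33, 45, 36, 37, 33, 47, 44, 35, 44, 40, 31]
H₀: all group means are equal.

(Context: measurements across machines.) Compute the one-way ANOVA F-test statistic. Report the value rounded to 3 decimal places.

test statistic = 40.356

Group means [42.10, 22.27, 42.18, 38.64], grand mean 36.163
SSB = Σnᵢ(x̄ᵢ−x̄)² = 2940.597; SSW = ΣΣ(x−x̄ᵢ)² = 947.264
MSB = 2940.597/3 = 980.1989; MSW = 947.264/39 = 24.2888
F = MSB/MSW = 40.3560
df = (3, 39)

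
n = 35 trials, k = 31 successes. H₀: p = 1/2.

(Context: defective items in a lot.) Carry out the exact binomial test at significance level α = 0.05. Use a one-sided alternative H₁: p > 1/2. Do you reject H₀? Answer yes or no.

Exact binomial: n=35, k=31, p₀=1/2=0.5000
P(X≥31) from Σ C(n,i)·p₀^i·(1−p₀)^(n−i)
p-value (one-sided, H₁ greater) = 0.00000
At α=0.05: p < α → reject H₀

reject H₀: yes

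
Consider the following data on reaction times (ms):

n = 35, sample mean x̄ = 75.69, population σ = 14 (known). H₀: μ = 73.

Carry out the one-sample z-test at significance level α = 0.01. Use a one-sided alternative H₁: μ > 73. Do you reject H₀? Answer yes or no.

reject H₀: no

SE = σ/√n = 14/√35 = 2.3664
z = (x̄−μ₀)/SE = (75.69−73)/2.3664 = 1.1367
p-value (one-sided, H₁ greater) = 0.12783
At α=0.01: p ≥ α → fail to reject H₀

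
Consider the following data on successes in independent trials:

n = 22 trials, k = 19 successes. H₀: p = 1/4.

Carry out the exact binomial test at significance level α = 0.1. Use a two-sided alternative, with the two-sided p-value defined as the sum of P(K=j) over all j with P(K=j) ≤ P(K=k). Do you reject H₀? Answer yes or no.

reject H₀: yes

Exact binomial: n=22, k=19, p₀=1/4=0.2500
P(X=j) = C(n,j)·p₀^j·(1−p₀)^(n−j); p = Σ P(X=j) over j with P(X=j) ≤ P(X=19)
p-value (two-sided) = 0.00000
At α=0.1: p < α → reject H₀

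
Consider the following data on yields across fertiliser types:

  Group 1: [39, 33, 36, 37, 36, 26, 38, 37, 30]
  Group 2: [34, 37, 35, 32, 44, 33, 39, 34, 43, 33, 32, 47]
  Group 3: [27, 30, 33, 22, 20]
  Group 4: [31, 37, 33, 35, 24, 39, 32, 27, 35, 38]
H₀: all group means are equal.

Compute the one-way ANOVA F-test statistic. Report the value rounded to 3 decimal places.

Group means [34.67, 36.92, 26.40, 33.10], grand mean 33.833
SSB = Σnᵢ(x̄ᵢ−x̄)² = 401.983; SSW = ΣΣ(x−x̄ᵢ)² = 761.017
MSB = 401.983/3 = 133.9944; MSW = 761.017/32 = 23.7818
F = MSB/MSW = 5.6343
df = (3, 32)

test statistic = 5.634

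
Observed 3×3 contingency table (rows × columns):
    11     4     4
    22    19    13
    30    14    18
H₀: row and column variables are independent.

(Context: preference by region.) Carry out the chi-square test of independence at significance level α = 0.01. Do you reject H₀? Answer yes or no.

reject H₀: no

Row totals [19, 54, 62], col totals [63, 37, 35], n=135
χ² = (11−8.87)²/8.87 + (4−5.21)²/5.21 + (4−4.93)²/4.93 + (22−25.20)²/25.20 + (19−14.80)²/14.80 + (13−14.00)²/14.00 + (30−28.93)²/28.93 + (14−16.99)²/16.99 + (18−16.07)²/16.07 = 3.4341
df = 4
p-value (upper-tail) = 0.48797
At α=0.01: p ≥ α → fail to reject H₀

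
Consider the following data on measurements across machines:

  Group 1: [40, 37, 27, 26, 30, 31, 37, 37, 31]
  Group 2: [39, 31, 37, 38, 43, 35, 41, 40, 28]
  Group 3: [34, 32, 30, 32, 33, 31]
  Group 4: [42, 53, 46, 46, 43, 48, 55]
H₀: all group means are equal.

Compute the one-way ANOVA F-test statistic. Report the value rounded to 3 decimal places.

test statistic = 18.140

Group means [32.89, 36.89, 32.00, 47.57], grand mean 37.194
SSB = Σnᵢ(x̄ᵢ−x̄)² = 1083.347; SSW = ΣΣ(x−x̄ᵢ)² = 537.492
MSB = 1083.347/3 = 361.1155; MSW = 537.492/27 = 19.9071
F = MSB/MSW = 18.1400
df = (3, 27)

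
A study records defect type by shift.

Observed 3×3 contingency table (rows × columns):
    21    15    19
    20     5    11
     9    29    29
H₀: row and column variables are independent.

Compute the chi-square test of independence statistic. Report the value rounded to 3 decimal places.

Row totals [55, 36, 67], col totals [50, 49, 59], n=158
χ² = (21−17.41)²/17.41 + (15−17.06)²/17.06 + (19−20.54)²/20.54 + (20−11.39)²/11.39 + (5−11.16)²/11.16 + (11−13.44)²/13.44 + (9−21.20)²/21.20 + (29−20.78)²/20.78 + (29−25.02)²/25.02 = 22.3664
df = 4

test statistic = 22.366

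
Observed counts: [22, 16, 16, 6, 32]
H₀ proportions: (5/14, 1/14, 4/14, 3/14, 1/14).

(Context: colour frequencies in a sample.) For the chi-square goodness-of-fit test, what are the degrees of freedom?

df = k − 1 = 5 − 1 = 4

degrees of freedom = 4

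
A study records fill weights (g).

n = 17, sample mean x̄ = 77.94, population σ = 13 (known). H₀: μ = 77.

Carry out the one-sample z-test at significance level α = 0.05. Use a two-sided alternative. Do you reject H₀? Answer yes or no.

SE = σ/√n = 13/√17 = 3.1530
z = (x̄−μ₀)/SE = (77.94−77)/3.1530 = 0.2981
p-value (two-sided) = 0.76560
At α=0.05: p ≥ α → fail to reject H₀

reject H₀: no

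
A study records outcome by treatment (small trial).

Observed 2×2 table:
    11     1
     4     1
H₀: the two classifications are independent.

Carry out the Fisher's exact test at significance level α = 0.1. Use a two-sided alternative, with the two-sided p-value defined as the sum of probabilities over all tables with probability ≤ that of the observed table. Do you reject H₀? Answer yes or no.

Margins: r₁=12, r₂=5, c₁=15, c₂=2, n=17
p_obs = C(12,11)·C(5,4)/C(17,15); sum pmf over tables with pmf ≤ p_obs
p-value (two-sided) = 0.51471
At α=0.1: p ≥ α → fail to reject H₀

reject H₀: no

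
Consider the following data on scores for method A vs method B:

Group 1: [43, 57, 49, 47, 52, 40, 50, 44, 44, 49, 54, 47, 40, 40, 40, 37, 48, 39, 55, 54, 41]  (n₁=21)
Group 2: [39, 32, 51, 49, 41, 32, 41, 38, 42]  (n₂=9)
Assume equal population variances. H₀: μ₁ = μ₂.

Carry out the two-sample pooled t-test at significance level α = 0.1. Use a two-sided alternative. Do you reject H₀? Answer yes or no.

x̄₁=46.190, s₁=6.005, n₁=21
x̄₂=40.556, s₂=6.502, n₂=9
s_p² = [20·6.005² + 8·6.502²]/28 = 37.8379
SE = √(s_p²·(1/21+1/9)) = 2.4507
t = (46.190−40.556)/2.4507 = 2.2993
df = 28
p-value (two-sided) = 0.02916
At α=0.1: p < α → reject H₀

reject H₀: yes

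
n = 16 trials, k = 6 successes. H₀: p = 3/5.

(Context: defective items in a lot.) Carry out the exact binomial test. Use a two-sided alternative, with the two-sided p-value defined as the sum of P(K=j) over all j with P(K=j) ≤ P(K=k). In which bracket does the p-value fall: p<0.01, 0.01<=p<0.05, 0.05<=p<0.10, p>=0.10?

p-value bracket: 0.05<=p<0.10

Exact binomial: n=16, k=6, p₀=3/5=0.6000
P(X=j) = C(n,j)·p₀^j·(1−p₀)^(n−j); p = Σ P(X=j) over j with P(X=j) ≤ P(X=6)
p-value (two-sided) = 0.07666
→ bracket: 0.05<=p<0.10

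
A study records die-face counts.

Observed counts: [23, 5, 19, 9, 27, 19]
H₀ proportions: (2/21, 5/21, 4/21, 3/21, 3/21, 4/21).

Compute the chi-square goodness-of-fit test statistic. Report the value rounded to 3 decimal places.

test statistic = 46.235

n = 102; E_i = n·p_i = [9.71, 24.29, 19.43, 14.57, 14.57, 19.43]
χ² = (23−9.71)²/9.71 + (5−24.29)²/24.29 + (19−19.43)²/19.43 + (9−14.57)²/14.57 + (27−14.57)²/14.57 + (19−19.43)²/19.43 = 46.2353
df = 5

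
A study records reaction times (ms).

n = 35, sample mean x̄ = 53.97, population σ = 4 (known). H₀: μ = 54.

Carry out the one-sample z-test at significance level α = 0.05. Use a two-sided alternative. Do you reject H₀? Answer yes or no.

reject H₀: no

SE = σ/√n = 4/√35 = 0.6761
z = (x̄−μ₀)/SE = (53.97−54)/0.6761 = -0.0444
p-value (two-sided) = 0.96461
At α=0.05: p ≥ α → fail to reject H₀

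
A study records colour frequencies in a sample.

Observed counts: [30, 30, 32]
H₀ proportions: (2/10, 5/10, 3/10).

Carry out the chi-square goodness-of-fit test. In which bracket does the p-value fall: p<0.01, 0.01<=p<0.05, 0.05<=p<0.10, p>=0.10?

p-value bracket: p<0.01

n = 92; E_i = n·p_i = [18.40, 46.00, 27.60]
χ² = (30−18.40)²/18.40 + (30−46.00)²/46.00 + (32−27.60)²/27.60 = 13.5797
df = 2
p-value (upper-tail) = 0.00113
→ bracket: p<0.01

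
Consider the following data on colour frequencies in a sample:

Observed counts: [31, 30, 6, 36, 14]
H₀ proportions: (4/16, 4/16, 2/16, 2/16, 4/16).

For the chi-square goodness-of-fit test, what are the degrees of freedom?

df = k − 1 = 5 − 1 = 4

degrees of freedom = 4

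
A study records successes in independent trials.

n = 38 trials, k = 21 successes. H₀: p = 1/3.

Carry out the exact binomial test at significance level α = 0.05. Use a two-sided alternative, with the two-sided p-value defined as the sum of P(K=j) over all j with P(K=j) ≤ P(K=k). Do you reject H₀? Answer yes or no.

reject H₀: yes

Exact binomial: n=38, k=21, p₀=1/3=0.3333
P(X=j) = C(n,j)·p₀^j·(1−p₀)^(n−j); p = Σ P(X=j) over j with P(X=j) ≤ P(X=21)
p-value (two-sided) = 0.00560
At α=0.05: p < α → reject H₀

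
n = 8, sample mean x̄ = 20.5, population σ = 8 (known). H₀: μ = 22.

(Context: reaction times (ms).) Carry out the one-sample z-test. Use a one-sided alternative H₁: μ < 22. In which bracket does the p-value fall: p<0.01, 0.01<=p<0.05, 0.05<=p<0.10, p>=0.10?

SE = σ/√n = 8/√8 = 2.8284
z = (x̄−μ₀)/SE = (20.5−22)/2.8284 = -0.5303
p-value (one-sided, H₁ less) = 0.29794
→ bracket: p>=0.10

p-value bracket: p>=0.10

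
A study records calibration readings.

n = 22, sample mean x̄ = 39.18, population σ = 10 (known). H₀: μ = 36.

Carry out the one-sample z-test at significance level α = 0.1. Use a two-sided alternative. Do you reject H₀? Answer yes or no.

reject H₀: no

SE = σ/√n = 10/√22 = 2.1320
z = (x̄−μ₀)/SE = (39.18−36)/2.1320 = 1.4916
p-value (two-sided) = 0.13582
At α=0.1: p ≥ α → fail to reject H₀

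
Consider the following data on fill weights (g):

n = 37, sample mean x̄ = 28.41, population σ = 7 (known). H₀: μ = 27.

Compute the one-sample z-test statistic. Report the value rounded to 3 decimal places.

SE = σ/√n = 7/√37 = 1.1508
z = (x̄−μ₀)/SE = (28.41−27)/1.1508 = 1.2252

test statistic = 1.225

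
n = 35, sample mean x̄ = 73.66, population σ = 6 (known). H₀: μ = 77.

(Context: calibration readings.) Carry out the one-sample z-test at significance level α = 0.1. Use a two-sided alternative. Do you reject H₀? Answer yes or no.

SE = σ/√n = 6/√35 = 1.0142
z = (x̄−μ₀)/SE = (73.66−77)/1.0142 = -3.2933
p-value (two-sided) = 0.00099
At α=0.1: p < α → reject H₀

reject H₀: yes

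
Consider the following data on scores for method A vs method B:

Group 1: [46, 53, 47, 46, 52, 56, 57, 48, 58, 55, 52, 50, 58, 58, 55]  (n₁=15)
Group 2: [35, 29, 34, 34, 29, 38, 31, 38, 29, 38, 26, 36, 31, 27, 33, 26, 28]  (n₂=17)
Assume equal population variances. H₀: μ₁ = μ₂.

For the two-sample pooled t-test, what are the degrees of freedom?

degrees of freedom = 30

df = n₁ + n₂ − 2 = 15 + 17 − 2 = 30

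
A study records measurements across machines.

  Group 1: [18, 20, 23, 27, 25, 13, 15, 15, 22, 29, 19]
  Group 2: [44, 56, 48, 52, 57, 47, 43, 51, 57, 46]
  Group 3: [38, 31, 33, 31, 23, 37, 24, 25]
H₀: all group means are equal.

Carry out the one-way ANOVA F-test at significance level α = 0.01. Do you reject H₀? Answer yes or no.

reject H₀: yes

Group means [20.55, 50.10, 30.25], grand mean 33.414
SSB = Σnᵢ(x̄ᵢ−x̄)² = 4685.907; SSW = ΣΣ(x−x̄ᵢ)² = 755.127
MSB = 4685.907/2 = 2342.9536; MSW = 755.127/26 = 29.0434
F = MSB/MSW = 80.6709
df = (2, 26)
p-value (upper-tail) = 0.00000
At α=0.01: p < α → reject H₀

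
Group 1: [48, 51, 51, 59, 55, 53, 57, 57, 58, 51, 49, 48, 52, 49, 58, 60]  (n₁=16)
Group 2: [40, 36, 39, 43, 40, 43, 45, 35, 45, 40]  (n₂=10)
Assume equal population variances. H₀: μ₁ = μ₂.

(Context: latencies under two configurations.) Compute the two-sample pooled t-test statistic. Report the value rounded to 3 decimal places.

x̄₁=53.500, s₁=4.179, n₁=16
x̄₂=40.600, s₂=3.438, n₂=10
s_p² = [15·4.179² + 9·3.438²]/24 = 15.3500
SE = √(s_p²·(1/16+1/10)) = 1.5794
t = (53.500−40.600)/1.5794 = 8.1679
df = 24

test statistic = 8.168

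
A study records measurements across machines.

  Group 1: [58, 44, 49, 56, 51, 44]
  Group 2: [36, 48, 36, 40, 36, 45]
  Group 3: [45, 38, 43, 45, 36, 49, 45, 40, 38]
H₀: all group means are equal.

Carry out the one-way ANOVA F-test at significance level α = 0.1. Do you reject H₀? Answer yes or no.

Group means [50.33, 40.17, 42.11], grand mean 43.905
SSB = Σnᵢ(x̄ᵢ−x̄)² = 360.754; SSW = ΣΣ(x−x̄ᵢ)² = 459.056
MSB = 360.754/2 = 180.3770; MSW = 459.056/18 = 25.5031
F = MSB/MSW = 7.0728
df = (2, 18)
p-value (upper-tail) = 0.00541
At α=0.1: p < α → reject H₀

reject H₀: yes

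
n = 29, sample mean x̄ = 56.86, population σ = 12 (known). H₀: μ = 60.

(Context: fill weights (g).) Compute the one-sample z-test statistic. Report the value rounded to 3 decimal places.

SE = σ/√n = 12/√29 = 2.2283
z = (x̄−μ₀)/SE = (56.86−60)/2.2283 = -1.4091

test statistic = -1.409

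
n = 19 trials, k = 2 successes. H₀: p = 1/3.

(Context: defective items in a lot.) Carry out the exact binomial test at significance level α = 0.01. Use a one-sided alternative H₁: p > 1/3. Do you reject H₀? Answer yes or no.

Exact binomial: n=19, k=2, p₀=1/3=0.3333
P(X≥2) from Σ C(n,i)·p₀^i·(1−p₀)^(n−i)
p-value (one-sided, H₁ greater) = 0.99526
At α=0.01: p ≥ α → fail to reject H₀

reject H₀: no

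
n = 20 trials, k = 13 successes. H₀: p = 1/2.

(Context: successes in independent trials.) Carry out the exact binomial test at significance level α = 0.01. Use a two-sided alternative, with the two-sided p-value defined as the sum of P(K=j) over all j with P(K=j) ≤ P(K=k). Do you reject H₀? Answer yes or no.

reject H₀: no

Exact binomial: n=20, k=13, p₀=1/2=0.5000
P(X=j) = C(n,j)·p₀^j·(1−p₀)^(n−j); p = Σ P(X=j) over j with P(X=j) ≤ P(X=13)
p-value (two-sided) = 0.26318
At α=0.01: p ≥ α → fail to reject H₀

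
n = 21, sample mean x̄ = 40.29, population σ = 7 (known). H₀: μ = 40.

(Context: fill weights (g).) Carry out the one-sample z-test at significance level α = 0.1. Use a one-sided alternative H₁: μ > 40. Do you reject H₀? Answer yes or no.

SE = σ/√n = 7/√21 = 1.5275
z = (x̄−μ₀)/SE = (40.29−40)/1.5275 = 0.1898
p-value (one-sided, H₁ greater) = 0.42471
At α=0.1: p ≥ α → fail to reject H₀

reject H₀: no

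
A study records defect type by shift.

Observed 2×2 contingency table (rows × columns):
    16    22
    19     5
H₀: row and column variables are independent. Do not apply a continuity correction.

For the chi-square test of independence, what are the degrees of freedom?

degrees of freedom = 1

df = (r−1)(c−1) = (2−1)·(2−1) = 1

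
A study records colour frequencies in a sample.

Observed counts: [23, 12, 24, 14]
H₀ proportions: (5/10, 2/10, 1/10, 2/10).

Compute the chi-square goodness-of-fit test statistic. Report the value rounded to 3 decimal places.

n = 73; E_i = n·p_i = [36.50, 14.60, 7.30, 14.60]
χ² = (23−36.50)²/36.50 + (12−14.60)²/14.60 + (24−7.30)²/7.30 + (14−14.60)²/14.60 = 43.6849
df = 3

test statistic = 43.685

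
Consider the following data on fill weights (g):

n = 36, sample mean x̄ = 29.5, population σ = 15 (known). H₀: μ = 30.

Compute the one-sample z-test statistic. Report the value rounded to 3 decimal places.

test statistic = -0.200

SE = σ/√n = 15/√36 = 2.5000
z = (x̄−μ₀)/SE = (29.5−30)/2.5000 = -0.2000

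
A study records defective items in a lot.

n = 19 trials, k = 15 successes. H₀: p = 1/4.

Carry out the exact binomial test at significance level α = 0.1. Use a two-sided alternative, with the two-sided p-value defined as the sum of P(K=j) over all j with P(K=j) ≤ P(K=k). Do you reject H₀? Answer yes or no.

Exact binomial: n=19, k=15, p₀=1/4=0.2500
P(X=j) = C(n,j)·p₀^j·(1−p₀)^(n−j); p = Σ P(X=j) over j with P(X=j) ≤ P(X=15)
p-value (two-sided) = 0.00000
At α=0.1: p < α → reject H₀

reject H₀: yes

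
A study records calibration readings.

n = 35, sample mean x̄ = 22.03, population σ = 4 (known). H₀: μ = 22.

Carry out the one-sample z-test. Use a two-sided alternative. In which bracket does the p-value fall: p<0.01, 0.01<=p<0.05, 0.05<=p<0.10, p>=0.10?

p-value bracket: p>=0.10

SE = σ/√n = 4/√35 = 0.6761
z = (x̄−μ₀)/SE = (22.03−22)/0.6761 = 0.0444
p-value (two-sided) = 0.96461
→ bracket: p>=0.10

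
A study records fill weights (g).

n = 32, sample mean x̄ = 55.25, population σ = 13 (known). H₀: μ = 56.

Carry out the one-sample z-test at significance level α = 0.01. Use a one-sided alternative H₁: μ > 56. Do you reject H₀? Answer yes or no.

reject H₀: no

SE = σ/√n = 13/√32 = 2.2981
z = (x̄−μ₀)/SE = (55.25−56)/2.2981 = -0.3264
p-value (one-sided, H₁ greater) = 0.62792
At α=0.01: p ≥ α → fail to reject H₀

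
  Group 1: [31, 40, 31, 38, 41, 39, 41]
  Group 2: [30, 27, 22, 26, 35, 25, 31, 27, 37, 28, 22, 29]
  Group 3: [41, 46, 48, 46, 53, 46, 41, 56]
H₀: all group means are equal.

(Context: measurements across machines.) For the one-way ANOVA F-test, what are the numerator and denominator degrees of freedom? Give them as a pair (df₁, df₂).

k = 3 groups, N = 27 total
df = (k−1, N−k) = (3−1, 27−3) = (2, 24)

degrees of freedom = [2, 24]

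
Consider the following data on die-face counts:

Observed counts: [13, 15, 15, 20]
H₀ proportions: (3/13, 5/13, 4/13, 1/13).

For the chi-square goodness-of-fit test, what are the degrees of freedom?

df = k − 1 = 4 − 1 = 3

degrees of freedom = 3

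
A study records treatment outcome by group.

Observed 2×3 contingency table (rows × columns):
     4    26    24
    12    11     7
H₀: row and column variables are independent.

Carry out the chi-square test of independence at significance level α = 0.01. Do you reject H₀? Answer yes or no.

reject H₀: yes

Row totals [54, 30], col totals [16, 37, 31], n=84
χ² = (4−10.29)²/10.29 + (26−23.79)²/23.79 + (24−19.93)²/19.93 + (12−5.71)²/5.71 + (11−13.21)²/13.21 + (7−11.07)²/11.07 = 13.6618
df = 2
p-value (upper-tail) = 0.00108
At α=0.01: p < α → reject H₀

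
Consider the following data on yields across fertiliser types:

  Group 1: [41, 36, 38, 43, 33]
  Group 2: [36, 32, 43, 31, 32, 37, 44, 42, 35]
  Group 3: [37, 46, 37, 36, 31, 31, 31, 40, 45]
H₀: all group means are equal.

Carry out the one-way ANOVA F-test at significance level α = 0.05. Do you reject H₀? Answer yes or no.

Group means [38.20, 36.89, 37.11], grand mean 37.261
SSB = Σnᵢ(x̄ᵢ−x̄)² = 5.857; SSW = ΣΣ(x−x̄ᵢ)² = 526.578
MSB = 5.857/2 = 2.9285; MSW = 526.578/20 = 26.3289
F = MSB/MSW = 0.1112
df = (2, 20)
p-value (upper-tail) = 0.89528
At α=0.05: p ≥ α → fail to reject H₀

reject H₀: no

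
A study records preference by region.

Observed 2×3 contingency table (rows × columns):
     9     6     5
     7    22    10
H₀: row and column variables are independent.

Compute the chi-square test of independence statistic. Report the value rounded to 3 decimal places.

test statistic = 5.513

Row totals [20, 39], col totals [16, 28, 15], n=59
χ² = (9−5.42)²/5.42 + (6−9.49)²/9.49 + (5−5.08)²/5.08 + (7−10.58)²/10.58 + (22−18.51)²/18.51 + (10−9.92)²/9.92 = 5.5126
df = 2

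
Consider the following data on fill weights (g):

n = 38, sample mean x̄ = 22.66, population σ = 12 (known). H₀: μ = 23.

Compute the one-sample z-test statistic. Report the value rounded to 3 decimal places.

SE = σ/√n = 12/√38 = 1.9467
z = (x̄−μ₀)/SE = (22.66−23)/1.9467 = -0.1747

test statistic = -0.175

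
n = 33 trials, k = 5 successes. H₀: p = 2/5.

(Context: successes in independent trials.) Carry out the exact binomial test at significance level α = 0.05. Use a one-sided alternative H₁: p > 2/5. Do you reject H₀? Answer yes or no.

reject H₀: no

Exact binomial: n=33, k=5, p₀=2/5=0.4000
P(X≥5) from Σ C(n,i)·p₀^i·(1−p₀)^(n−i)
p-value (one-sided, H₁ greater) = 0.99952
At α=0.05: p ≥ α → fail to reject H₀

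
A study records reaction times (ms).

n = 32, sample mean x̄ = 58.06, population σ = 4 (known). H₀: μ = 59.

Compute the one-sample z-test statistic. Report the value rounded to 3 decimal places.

SE = σ/√n = 4/√32 = 0.7071
z = (x̄−μ₀)/SE = (58.06−59)/0.7071 = -1.3294

test statistic = -1.329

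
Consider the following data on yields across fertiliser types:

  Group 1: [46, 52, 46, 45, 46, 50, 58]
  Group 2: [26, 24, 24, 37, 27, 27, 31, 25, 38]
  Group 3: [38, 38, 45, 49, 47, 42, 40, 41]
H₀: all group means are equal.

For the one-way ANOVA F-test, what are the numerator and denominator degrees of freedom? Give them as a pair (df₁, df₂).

k = 3 groups, N = 24 total
df = (k−1, N−k) = (3−1, 24−3) = (2, 21)

degrees of freedom = [2, 21]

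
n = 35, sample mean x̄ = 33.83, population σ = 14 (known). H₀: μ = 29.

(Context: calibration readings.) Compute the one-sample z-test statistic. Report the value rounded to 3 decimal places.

test statistic = 2.041

SE = σ/√n = 14/√35 = 2.3664
z = (x̄−μ₀)/SE = (33.83−29)/2.3664 = 2.0410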